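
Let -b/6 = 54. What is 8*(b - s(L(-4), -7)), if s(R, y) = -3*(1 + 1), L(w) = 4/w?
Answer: -2544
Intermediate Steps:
s(R, y) = -6 (s(R, y) = -3*2 = -6)
b = -324 (b = -6*54 = -324)
8*(b - s(L(-4), -7)) = 8*(-324 - 1*(-6)) = 8*(-324 + 6) = 8*(-318) = -2544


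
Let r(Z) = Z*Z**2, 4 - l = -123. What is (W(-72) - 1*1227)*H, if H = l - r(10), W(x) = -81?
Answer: 1141884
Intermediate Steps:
l = 127 (l = 4 - 1*(-123) = 4 + 123 = 127)
r(Z) = Z**3
H = -873 (H = 127 - 1*10**3 = 127 - 1*1000 = 127 - 1000 = -873)
(W(-72) - 1*1227)*H = (-81 - 1*1227)*(-873) = (-81 - 1227)*(-873) = -1308*(-873) = 1141884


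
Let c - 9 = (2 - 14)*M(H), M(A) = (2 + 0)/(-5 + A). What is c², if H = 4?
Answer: 1089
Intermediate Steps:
M(A) = 2/(-5 + A)
c = 33 (c = 9 + (2 - 14)*(2/(-5 + 4)) = 9 - 24/(-1) = 9 - 24*(-1) = 9 - 12*(-2) = 9 + 24 = 33)
c² = 33² = 1089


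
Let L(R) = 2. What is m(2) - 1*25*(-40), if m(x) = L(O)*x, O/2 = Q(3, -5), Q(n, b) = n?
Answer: 1004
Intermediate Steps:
O = 6 (O = 2*3 = 6)
m(x) = 2*x
m(2) - 1*25*(-40) = 2*2 - 1*25*(-40) = 4 - 25*(-40) = 4 + 1000 = 1004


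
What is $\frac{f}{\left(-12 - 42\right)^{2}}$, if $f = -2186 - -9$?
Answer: $- \frac{2177}{2916} \approx -0.74657$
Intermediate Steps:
$f = -2177$ ($f = -2186 + 9 = -2177$)
$\frac{f}{\left(-12 - 42\right)^{2}} = - \frac{2177}{\left(-12 - 42\right)^{2}} = - \frac{2177}{\left(-54\right)^{2}} = - \frac{2177}{2916}$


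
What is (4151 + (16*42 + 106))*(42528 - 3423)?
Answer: 192748545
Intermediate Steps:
(4151 + (16*42 + 106))*(42528 - 3423) = (4151 + (672 + 106))*39105 = (4151 + 778)*39105 = 4929*39105 = 192748545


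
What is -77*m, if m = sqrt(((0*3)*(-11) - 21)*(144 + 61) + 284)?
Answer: -77*I*sqrt(4021) ≈ -4882.7*I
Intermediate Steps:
m = I*sqrt(4021) (m = sqrt((0*(-11) - 21)*205 + 284) = sqrt((0 - 21)*205 + 284) = sqrt(-21*205 + 284) = sqrt(-4305 + 284) = sqrt(-4021) = I*sqrt(4021) ≈ 63.411*I)
-77*m = -77*I*sqrt(4021)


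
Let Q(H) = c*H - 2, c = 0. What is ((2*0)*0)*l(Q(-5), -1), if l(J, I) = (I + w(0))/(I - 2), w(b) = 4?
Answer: 0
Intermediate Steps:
Q(H) = -2 (Q(H) = 0*H - 2 = 0 - 2 = -2)
l(J, I) = (4 + I)/(-2 + I) (l(J, I) = (I + 4)/(I - 2) = (4 + I)/(-2 + I))
((2*0)*0)*l(Q(-5), -1) = ((2*0)*0)*((4 - 1)/(-2 - 1)) = (0*0)*(3/(-3)) = 0*(-1/3*3) = 0*(-1) = 0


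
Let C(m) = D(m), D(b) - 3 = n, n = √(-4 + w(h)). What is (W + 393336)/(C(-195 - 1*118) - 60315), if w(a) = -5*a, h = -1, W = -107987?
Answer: -285349/60311 ≈ -4.7313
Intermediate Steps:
n = 1 (n = √(-4 - 5*(-1)) = √(-4 + 5) = √1 = 1)
D(b) = 4 (D(b) = 3 + 1 = 4)
C(m) = 4
(W + 393336)/(C(-195 - 1*118) - 60315) = (-107987 + 393336)/(4 - 60315) = 285349/(-60311) = 285349*(-1/60311) = -285349/60311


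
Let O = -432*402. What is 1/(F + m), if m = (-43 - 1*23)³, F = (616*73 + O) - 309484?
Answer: -1/725676 ≈ -1.3780e-6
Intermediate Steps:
O = -173664
F = -438180 (F = (616*73 - 173664) - 309484 = (44968 - 173664) - 309484 = -128696 - 309484 = -438180)
m = -287496 (m = (-43 - 23)³ = (-66)³ = -287496)
1/(F + m) = 1/(-438180 - 287496) = 1/(-725676) = -1/725676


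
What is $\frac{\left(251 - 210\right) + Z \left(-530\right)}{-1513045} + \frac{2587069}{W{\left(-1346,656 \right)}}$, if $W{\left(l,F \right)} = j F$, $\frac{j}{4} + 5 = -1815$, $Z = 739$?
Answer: $- \frac{408811406477}{1445163749120} \approx -0.28288$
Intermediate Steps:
$j = -7280$ ($j = -20 + 4 \left(-1815\right) = -20 - 7260 = -7280$)
$W{\left(l,F \right)} = - 7280 F$
$\frac{\left(251 - 210\right) + Z \left(-530\right)}{-1513045} + \frac{2587069}{W{\left(-1346,656 \right)}} = \frac{\left(251 - 210\right) + 739 \left(-530\right)}{-1513045} + \frac{2587069}{\left(-7280\right) 656} = \left(\left(251 - 210\right) - 391670\right) \left(- \frac{1}{1513045}\right) + \frac{2587069}{-4775680} = \left(41 - 391670\right) \left(- \frac{1}{1513045}\right) + 2587069 \left(- \frac{1}{4775680}\right) = \left(-391629\right) \left(- \frac{1}{1513045}\right) - \frac{2587069}{4775680} = \frac{391629}{1513045} - \frac{2587069}{4775680} = - \frac{408811406477}{1445163749120}$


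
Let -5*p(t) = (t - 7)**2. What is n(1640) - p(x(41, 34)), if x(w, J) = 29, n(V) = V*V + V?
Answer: 13456684/5 ≈ 2.6913e+6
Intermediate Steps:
n(V) = V + V**2 (n(V) = V**2 + V = V + V**2)
p(t) = -(-7 + t)**2/5 (p(t) = -(t - 7)**2/5 = -(-7 + t)**2/5)
n(1640) - p(x(41, 34)) = 1640*(1 + 1640) - (-1)*(-7 + 29)**2/5 = 1640*1641 - (-1)*22**2/5 = 2691240 - (-1)*484/5 = 2691240 - 1*(-484/5) = 2691240 + 484/5 = 13456684/5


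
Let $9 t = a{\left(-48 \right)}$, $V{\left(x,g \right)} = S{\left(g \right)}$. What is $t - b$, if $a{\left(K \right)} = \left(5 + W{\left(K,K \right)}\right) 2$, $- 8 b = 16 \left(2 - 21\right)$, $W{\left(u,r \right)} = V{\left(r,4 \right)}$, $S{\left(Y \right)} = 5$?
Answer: $- \frac{322}{9} \approx -35.778$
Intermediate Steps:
$V{\left(x,g \right)} = 5$
$W{\left(u,r \right)} = 5$
$b = 38$ ($b = - \frac{16 \left(2 - 21\right)}{8} = - \frac{16 \left(-19\right)}{8} = \left(- \frac{1}{8}\right) \left(-304\right) = 38$)
$a{\left(K \right)} = 20$ ($a{\left(K \right)} = \left(5 + 5\right) 2 = 10 \cdot 2 = 20$)
$t = \frac{20}{9}$ ($t = \frac{1}{9} \cdot 20 = \frac{20}{9} \approx 2.2222$)
$t - b = \frac{20}{9} - 38 = - \frac{322}{9}$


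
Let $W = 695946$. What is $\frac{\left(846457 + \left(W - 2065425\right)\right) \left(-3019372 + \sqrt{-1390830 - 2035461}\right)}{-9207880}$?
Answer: $- \frac{11611749869}{67705} + \frac{46149 i \sqrt{380699}}{270820} \approx -1.7151 \cdot 10^{5} + 105.14 i$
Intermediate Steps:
$\frac{\left(846457 + \left(W - 2065425\right)\right) \left(-3019372 + \sqrt{-1390830 - 2035461}\right)}{-9207880} = \frac{\left(846457 + \left(695946 - 2065425\right)\right) \left(-3019372 + \sqrt{-1390830 - 2035461}\right)}{-9207880} = \left(846457 - 1369479\right) \left(-3019372 + \sqrt{-3426291}\right) \left(- \frac{1}{9207880}\right) = - 523022 \left(-3019372 + 3 i \sqrt{380699}\right) \left(- \frac{1}{9207880}\right) = \left(1579197982184 - 1569066 i \sqrt{380699}\right) \left(- \frac{1}{9207880}\right) = - \frac{11611749869}{67705} + \frac{46149 i \sqrt{380699}}{270820}$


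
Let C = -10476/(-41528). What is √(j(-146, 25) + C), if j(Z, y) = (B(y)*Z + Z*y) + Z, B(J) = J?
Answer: I*√802546799646/10382 ≈ 86.289*I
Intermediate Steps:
C = 2619/10382 (C = -10476*(-1/41528) = 2619/10382 ≈ 0.25226)
j(Z, y) = Z + 2*Z*y (j(Z, y) = (y*Z + Z*y) + Z = (Z*y + Z*y) + Z = 2*Z*y + Z = Z + 2*Z*y)
√(j(-146, 25) + C) = √(-146*(1 + 2*25) + 2619/10382) = √(-146*(1 + 50) + 2619/10382) = √(-146*51 + 2619/10382) = √(-7446 + 2619/10382) = √(-77301753/10382) = I*√802546799646/10382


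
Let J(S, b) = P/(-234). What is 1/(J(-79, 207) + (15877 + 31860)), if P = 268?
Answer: 117/5585095 ≈ 2.0949e-5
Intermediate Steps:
J(S, b) = -134/117 (J(S, b) = 268/(-234) = 268*(-1/234) = -134/117)
1/(J(-79, 207) + (15877 + 31860)) = 1/(-134/117 + (15877 + 31860)) = 1/(-134/117 + 47737) = 1/(5585095/117) = 117/5585095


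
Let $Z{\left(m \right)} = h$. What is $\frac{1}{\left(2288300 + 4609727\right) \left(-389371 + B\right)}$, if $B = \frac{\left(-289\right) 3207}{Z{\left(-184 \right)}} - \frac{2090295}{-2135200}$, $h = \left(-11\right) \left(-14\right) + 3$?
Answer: $- \frac{427040}{1164369935621591207} \approx -3.6676 \cdot 10^{-13}$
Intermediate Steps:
$h = 157$ ($h = 154 + 3 = 157$)
$Z{\left(m \right)} = 157$
$B = - \frac{2520540501}{427040}$ ($B = \frac{\left(-289\right) 3207}{157} - \frac{2090295}{-2135200} = \left(-926823\right) \frac{1}{157} - - \frac{418059}{427040} = - \frac{926823}{157} + \frac{418059}{427040} = - \frac{2520540501}{427040} \approx -5902.4$)
$\frac{1}{\left(2288300 + 4609727\right) \left(-389371 + B\right)} = \frac{1}{\left(2288300 + 4609727\right) \left(-389371 - \frac{2520540501}{427040}\right)} = \frac{1}{6898027 \left(- \frac{168797532341}{427040}\right)} = \frac{1}{- \frac{1164369935621591207}{427040}} = - \frac{427040}{1164369935621591207}$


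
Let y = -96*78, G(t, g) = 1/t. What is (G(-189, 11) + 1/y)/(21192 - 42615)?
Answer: 853/3368723904 ≈ 2.5321e-7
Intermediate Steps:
y = -7488
(G(-189, 11) + 1/y)/(21192 - 42615) = (1/(-189) + 1/(-7488))/(21192 - 42615) = (-1/189 - 1/7488)/(-21423) = -853/157248*(-1/21423) = 853/3368723904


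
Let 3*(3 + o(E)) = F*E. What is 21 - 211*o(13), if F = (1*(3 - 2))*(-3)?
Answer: 3397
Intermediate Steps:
F = -3 (F = (1*1)*(-3) = 1*(-3) = -3)
o(E) = -3 - E (o(E) = -3 + (-3*E)/3 = -3 - E)
21 - 211*o(13) = 21 - 211*(-3 - 1*13) = 21 - 211*(-3 - 13) = 21 - 211*(-16) = 21 + 3376 = 3397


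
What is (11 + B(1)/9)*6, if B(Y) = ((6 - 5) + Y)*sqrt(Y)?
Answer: 202/3 ≈ 67.333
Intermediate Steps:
B(Y) = sqrt(Y)*(1 + Y) (B(Y) = (1 + Y)*sqrt(Y) = sqrt(Y)*(1 + Y))
(11 + B(1)/9)*6 = (11 + (sqrt(1)*(1 + 1))/9)*6 = (11 + (1*2)*(1/9))*6 = (11 + 2*(1/9))*6 = (11 + 2/9)*6 = (101/9)*6 = 202/3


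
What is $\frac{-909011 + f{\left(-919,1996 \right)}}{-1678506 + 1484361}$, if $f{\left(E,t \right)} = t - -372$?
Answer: $\frac{906643}{194145} \approx 4.6699$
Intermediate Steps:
$f{\left(E,t \right)} = 372 + t$ ($f{\left(E,t \right)} = t + 372 = 372 + t$)
$\frac{-909011 + f{\left(-919,1996 \right)}}{-1678506 + 1484361} = \frac{-909011 + \left(372 + 1996\right)}{-1678506 + 1484361} = \frac{-909011 + 2368}{-194145} = \left(-906643\right) \left(- \frac{1}{194145}\right) = \frac{906643}{194145}$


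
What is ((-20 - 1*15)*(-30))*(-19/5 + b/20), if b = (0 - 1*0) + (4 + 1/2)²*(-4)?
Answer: -16485/2 ≈ -8242.5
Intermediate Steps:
b = -81 (b = (0 + 0) + (4 + ½)²*(-4) = 0 + (9/2)²*(-4) = 0 + (81/4)*(-4) = 0 - 81 = -81)
((-20 - 1*15)*(-30))*(-19/5 + b/20) = ((-20 - 1*15)*(-30))*(-19/5 - 81/20) = ((-20 - 15)*(-30))*(-19*⅕ - 81*1/20) = (-35*(-30))*(-19/5 - 81/20) = 1050*(-157/20) = -16485/2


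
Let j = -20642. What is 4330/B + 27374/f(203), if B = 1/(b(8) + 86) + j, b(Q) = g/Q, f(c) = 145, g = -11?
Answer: 191058178837/1013160385 ≈ 188.58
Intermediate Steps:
b(Q) = -11/Q
B = -13974626/677 (B = 1/(-11/8 + 86) - 20642 = 1/(677/8) - 20642 = 8/677 - 20642 = -13974626/677 ≈ -20642.)
4330/B + 27374/f(203) = 4330/(-13974626/677) + 27374/145 = 4330*(-677/13974626) + 27374*(1/145) = -1465705/6987313 + 27374/145 = 191058178837/1013160385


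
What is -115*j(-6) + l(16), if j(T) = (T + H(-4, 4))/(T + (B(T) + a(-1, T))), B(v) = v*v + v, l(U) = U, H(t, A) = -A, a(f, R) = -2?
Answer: 751/11 ≈ 68.273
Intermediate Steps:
B(v) = v + v² (B(v) = v² + v = v + v²)
j(T) = (-4 + T)/(-2 + T + T*(1 + T)) (j(T) = (T - 1*4)/(T + (T*(1 + T) - 2)) = (T - 4)/(T + (-2 + T*(1 + T))) = (-4 + T)/(-2 + T + T*(1 + T)))
-115*j(-6) + l(16) = -115*(-4 - 6)/(-2 - 6 - 6*(1 - 6)) + 16 = -115*(-10)/(-2 - 6 - 6*(-5)) + 16 = -115*(-10)/(-2 - 6 + 30) + 16 = -115*(-10)/22 + 16 = -115*(-5/11) + 16 = 575/11 + 16 = 751/11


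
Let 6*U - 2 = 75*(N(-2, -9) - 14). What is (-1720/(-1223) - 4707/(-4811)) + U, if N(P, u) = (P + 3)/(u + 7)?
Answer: -12605465891/70606236 ≈ -178.53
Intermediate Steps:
N(P, u) = (3 + P)/(7 + u)
U = -2171/12 (U = 1/3 + (75*((3 - 2)/(7 - 9) - 14))/6 = 1/3 + (75*(1/(-2) - 14))/6 = 1/3 + (75*(-1/2*1 - 14))/6 = 1/3 + (75*(-1/2 - 14))/6 = 1/3 + (75*(-29/2))/6 = 1/3 + (1/6)*(-2175/2) = 1/3 - 725/4 = -2171/12 ≈ -180.92)
(-1720/(-1223) - 4707/(-4811)) + U = (-1720/(-1223) - 4707/(-4811)) - 2171/12 = (-1720*(-1/1223) - 4707*(-1/4811)) - 2171/12 = (1720/1223 + 4707/4811) - 2171/12 = 14031581/5883853 - 2171/12 = -12605465891/70606236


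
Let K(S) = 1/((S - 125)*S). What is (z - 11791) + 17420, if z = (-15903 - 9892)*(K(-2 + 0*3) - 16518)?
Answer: 108226183711/254 ≈ 4.2609e+8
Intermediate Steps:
K(S) = 1/(S*(-125 + S)) (K(S) = 1/((-125 + S)*S) = 1/(S*(-125 + S)))
z = 108224753945/254 (z = (-15903 - 9892)*(1/((-2 + 0*3)*(-125 + (-2 + 0*3))) - 16518) = -25795*(1/((-2 + 0)*(-125 + (-2 + 0))) - 16518) = -25795*(1/((-2)*(-125 - 2)) - 16518) = -25795*(-½/(-127) - 16518) = -25795*(-½*(-1/127) - 16518) = -25795*(1/254 - 16518) = -25795*(-4195571/254) = 108224753945/254 ≈ 4.2608e+8)
(z - 11791) + 17420 = (108224753945/254 - 11791) + 17420 = 108221759031/254 + 17420 = 108226183711/254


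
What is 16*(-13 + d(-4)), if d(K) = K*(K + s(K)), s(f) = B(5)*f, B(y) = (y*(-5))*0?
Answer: 48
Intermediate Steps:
B(y) = 0 (B(y) = -5*y*0 = 0)
s(f) = 0 (s(f) = 0*f = 0)
d(K) = K² (d(K) = K*(K + 0) = K*K = K²)
16*(-13 + d(-4)) = 16*(-13 + (-4)²) = 16*(-13 + 16) = 16*3 = 48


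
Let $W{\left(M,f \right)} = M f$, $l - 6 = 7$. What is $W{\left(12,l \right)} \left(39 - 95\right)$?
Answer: $-8736$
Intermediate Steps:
$l = 13$ ($l = 6 + 7 = 13$)
$W{\left(12,l \right)} \left(39 - 95\right) = 12 \cdot 13 \left(39 - 95\right) = 156 \left(-56\right) = -8736$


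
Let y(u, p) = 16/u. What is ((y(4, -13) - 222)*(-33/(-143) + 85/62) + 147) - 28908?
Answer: -11731402/403 ≈ -29110.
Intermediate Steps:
((y(4, -13) - 222)*(-33/(-143) + 85/62) + 147) - 28908 = ((16/4 - 222)*(-33/(-143) + 85/62) + 147) - 28908 = ((16*(¼) - 222)*(-33*(-1/143) + 85*(1/62)) + 147) - 28908 = ((4 - 222)*(3/13 + 85/62) + 147) - 28908 = (-218*1291/806 + 147) - 28908 = (-140719/403 + 147) - 28908 = -81478/403 - 28908 = -11731402/403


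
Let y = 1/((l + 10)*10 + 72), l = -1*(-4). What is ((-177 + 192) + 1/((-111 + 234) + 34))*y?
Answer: 589/8321 ≈ 0.070785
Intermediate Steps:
l = 4
y = 1/212 (y = 1/((4 + 10)*10 + 72) = 1/(14*10 + 72) = 1/(140 + 72) = 1/212 ≈ 0.0047170)
((-177 + 192) + 1/((-111 + 234) + 34))*y = ((-177 + 192) + 1/((-111 + 234) + 34))*(1/212) = (15 + 1/(123 + 34))*(1/212) = (15 + 1/157)*(1/212) = (2356/157)*(1/212) = 589/8321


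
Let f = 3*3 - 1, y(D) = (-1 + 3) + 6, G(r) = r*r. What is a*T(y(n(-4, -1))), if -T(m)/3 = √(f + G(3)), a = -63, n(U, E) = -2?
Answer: 189*√17 ≈ 779.27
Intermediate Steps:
G(r) = r²
y(D) = 8 (y(D) = 2 + 6 = 8)
f = 8 (f = 9 - 1 = 8)
T(m) = -3*√17 (T(m) = -3*√(8 + 3²) = -3*√(8 + 9) = -3*√17)
a*T(y(n(-4, -1))) = -(-189)*√17 = 189*√17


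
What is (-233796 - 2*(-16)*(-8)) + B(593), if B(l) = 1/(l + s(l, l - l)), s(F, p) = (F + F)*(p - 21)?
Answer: -5690506277/24313 ≈ -2.3405e+5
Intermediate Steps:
s(F, p) = 2*F*(-21 + p) (s(F, p) = (2*F)*(-21 + p) = 2*F*(-21 + p))
B(l) = -1/(41*l) (B(l) = 1/(l + 2*l*(-21 + (l - l))) = 1/(l + 2*l*(-21 + 0)) = 1/(l + 2*l*(-21)) = 1/(l - 42*l) = 1/(-41*l) = -1/(41*l))
(-233796 - 2*(-16)*(-8)) + B(593) = (-233796 - 2*(-16)*(-8)) - 1/41/593 = (-233796 + 32*(-8)) - 1/41*1/593 = (-233796 - 256) - 1/24313 = -234052 - 1/24313 = -5690506277/24313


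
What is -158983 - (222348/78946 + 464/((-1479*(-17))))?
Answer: -777283813697/4889013 ≈ -1.5899e+5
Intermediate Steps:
-158983 - (222348/78946 + 464/((-1479*(-17)))) = -158983 - (222348*(1/78946) + 464/25143) = -158983 - (15882/5639 + 464*(1/25143)) = -158983 - (15882/5639 + 16/867) = -158983 - 1*13859918/4889013 = -158983 - 13859918/4889013 = -777283813697/4889013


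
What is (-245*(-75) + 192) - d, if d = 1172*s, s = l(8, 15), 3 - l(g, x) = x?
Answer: 32631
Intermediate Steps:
l(g, x) = 3 - x
s = -12 (s = 3 - 1*15 = 3 - 15 = -12)
d = -14064 (d = 1172*(-12) = -14064)
(-245*(-75) + 192) - d = (-245*(-75) + 192) - 1*(-14064) = (18375 + 192) + 14064 = 18567 + 14064 = 32631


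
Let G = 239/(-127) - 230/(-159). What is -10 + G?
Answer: -210721/20193 ≈ -10.435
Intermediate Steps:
G = -8791/20193 (G = 239*(-1/127) - 230*(-1/159) = -239/127 + 230/159 = -8791/20193 ≈ -0.43535)
-10 + G = -10 - 8791/20193 = -210721/20193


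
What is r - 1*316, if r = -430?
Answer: -746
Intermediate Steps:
r - 1*316 = -430 - 1*316 = -430 - 316 = -746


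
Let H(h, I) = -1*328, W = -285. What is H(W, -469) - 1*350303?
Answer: -350631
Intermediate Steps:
H(h, I) = -328
H(W, -469) - 1*350303 = -328 - 1*350303 = -328 - 350303 = -350631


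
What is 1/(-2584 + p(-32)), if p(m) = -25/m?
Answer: -32/82663 ≈ -0.00038711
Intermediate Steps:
1/(-2584 + p(-32)) = 1/(-2584 - 25/(-32)) = 1/(-2584 - 25*(-1/32)) = 1/(-2584 + 25/32) = 1/(-82663/32) = -32/82663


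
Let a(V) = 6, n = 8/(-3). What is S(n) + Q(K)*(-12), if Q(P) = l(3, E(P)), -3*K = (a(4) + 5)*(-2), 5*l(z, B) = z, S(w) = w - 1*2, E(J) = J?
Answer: -178/15 ≈ -11.867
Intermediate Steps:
n = -8/3 (n = 8*(-⅓) = -8/3 ≈ -2.6667)
S(w) = -2 + w (S(w) = w - 2 = -2 + w)
l(z, B) = z/5
K = 22/3 (K = -(6 + 5)*(-2)/3 = -11*(-2)/3 = -⅓*(-22) = 22/3 ≈ 7.3333)
Q(P) = ⅗ (Q(P) = (⅕)*3 = ⅗)
S(n) + Q(K)*(-12) = (-2 - 8/3) + (⅗)*(-12) = -14/3 - 36/5 = -178/15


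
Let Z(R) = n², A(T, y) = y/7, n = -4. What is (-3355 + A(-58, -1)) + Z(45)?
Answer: -23374/7 ≈ -3339.1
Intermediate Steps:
A(T, y) = y/7 (A(T, y) = y*(⅐) = y/7)
Z(R) = 16 (Z(R) = (-4)² = 16)
(-3355 + A(-58, -1)) + Z(45) = (-3355 + (⅐)*(-1)) + 16 = (-3355 - ⅐) + 16 = -23486/7 + 16 = -23374/7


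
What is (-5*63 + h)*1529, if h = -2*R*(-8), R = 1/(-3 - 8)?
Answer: -483859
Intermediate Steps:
R = -1/11 (R = 1/(-11) = -1/11 ≈ -0.090909)
h = -16/11 (h = -2*(-1/11)*(-8) = (2/11)*(-8) = -16/11 ≈ -1.4545)
(-5*63 + h)*1529 = (-5*63 - 16/11)*1529 = (-315 - 16/11)*1529 = -3481/11*1529 = -483859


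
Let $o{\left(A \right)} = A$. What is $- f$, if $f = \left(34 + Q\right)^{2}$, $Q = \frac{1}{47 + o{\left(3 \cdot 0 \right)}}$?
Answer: $- \frac{2556801}{2209} \approx -1157.4$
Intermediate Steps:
$Q = \frac{1}{47}$ ($Q = \frac{1}{47 + 3 \cdot 0} = \frac{1}{47 + 0} = \frac{1}{47} \approx 0.021277$)
$f = \frac{2556801}{2209}$ ($f = \left(34 + \frac{1}{47}\right)^{2} = \left(\frac{1599}{47}\right)^{2} = \frac{2556801}{2209} \approx 1157.4$)
$- f = \left(-1\right) \frac{2556801}{2209} = - \frac{2556801}{2209}$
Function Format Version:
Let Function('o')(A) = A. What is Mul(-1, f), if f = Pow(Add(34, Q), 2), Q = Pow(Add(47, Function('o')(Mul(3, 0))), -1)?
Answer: Rational(-2556801, 2209) ≈ -1157.4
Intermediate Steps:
Q = Rational(1, 47) (Q = Pow(Add(47, Mul(3, 0)), -1) = Pow(Add(47, 0), -1) = Pow(47, -1) = Rational(1, 47) ≈ 0.021277)
f = Rational(2556801, 2209) (f = Pow(Add(34, Rational(1, 47)), 2) = Pow(Rational(1599, 47), 2) = Rational(2556801, 2209) ≈ 1157.4)
Mul(-1, f) = Mul(-1, Rational(2556801, 2209)) = Rational(-2556801, 2209)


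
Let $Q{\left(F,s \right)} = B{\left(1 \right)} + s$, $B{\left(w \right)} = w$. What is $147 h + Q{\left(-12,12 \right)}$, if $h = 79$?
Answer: $11626$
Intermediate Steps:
$Q{\left(F,s \right)} = 1 + s$
$147 h + Q{\left(-12,12 \right)} = 147 \cdot 79 + \left(1 + 12\right) = 11613 + 13 = 11626$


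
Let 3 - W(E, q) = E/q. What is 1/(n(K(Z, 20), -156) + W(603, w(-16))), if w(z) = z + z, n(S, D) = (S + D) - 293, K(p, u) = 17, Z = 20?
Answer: -32/13125 ≈ -0.0024381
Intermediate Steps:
n(S, D) = -293 + D + S (n(S, D) = (D + S) - 293 = -293 + D + S)
w(z) = 2*z
W(E, q) = 3 - E/q
1/(n(K(Z, 20), -156) + W(603, w(-16))) = 1/((-293 - 156 + 17) + (3 - 1*603/2*(-16))) = 1/(-432 + (3 - 1*603/(-32))) = 1/(-432 + (3 - 1*603*(-1/32))) = 1/(-432 + (3 + 603/32)) = 1/(-432 + 699/32) = 1/(-13125/32) = -32/13125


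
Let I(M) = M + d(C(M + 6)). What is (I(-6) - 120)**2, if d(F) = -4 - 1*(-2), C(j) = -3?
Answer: 16384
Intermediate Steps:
d(F) = -2 (d(F) = -4 + 2 = -2)
I(M) = -2 + M (I(M) = M - 2 = -2 + M)
(I(-6) - 120)**2 = ((-2 - 6) - 120)**2 = (-8 - 120)**2 = (-128)**2 = 16384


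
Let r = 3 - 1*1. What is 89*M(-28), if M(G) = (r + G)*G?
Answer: 64792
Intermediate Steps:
r = 2 (r = 3 - 1 = 2)
M(G) = G*(2 + G) (M(G) = (2 + G)*G = G*(2 + G))
89*M(-28) = 89*(-28*(2 - 28)) = 89*(-28*(-26)) = 89*728 = 64792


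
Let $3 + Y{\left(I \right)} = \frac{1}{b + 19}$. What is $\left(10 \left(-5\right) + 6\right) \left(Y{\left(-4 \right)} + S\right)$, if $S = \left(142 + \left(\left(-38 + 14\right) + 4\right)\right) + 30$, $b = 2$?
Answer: $- \frac{137720}{21} \approx -6558.1$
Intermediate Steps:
$Y{\left(I \right)} = - \frac{62}{21}$ ($Y{\left(I \right)} = -3 + \frac{1}{2 + 19} = -3 + \frac{1}{21} = - \frac{62}{21}$)
$S = 152$ ($S = \left(142 + \left(-24 + 4\right)\right) + 30 = \left(142 - 20\right) + 30 = 122 + 30 = 152$)
$\left(10 \left(-5\right) + 6\right) \left(Y{\left(-4 \right)} + S\right) = \left(10 \left(-5\right) + 6\right) \left(- \frac{62}{21} + 152\right) = \left(-50 + 6\right) \frac{3130}{21} = \left(-44\right) \frac{3130}{21} = - \frac{137720}{21}$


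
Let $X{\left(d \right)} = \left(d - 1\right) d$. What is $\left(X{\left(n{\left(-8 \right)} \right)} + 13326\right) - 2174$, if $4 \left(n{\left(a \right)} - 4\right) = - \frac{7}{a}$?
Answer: $\frac{11433553}{1024} \approx 11166.0$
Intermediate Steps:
$n{\left(a \right)} = 4 - \frac{7}{4 a}$ ($n{\left(a \right)} = 4 + \frac{\left(-7\right) \frac{1}{a}}{4} = 4 - \frac{7}{4 a}$)
$X{\left(d \right)} = d \left(-1 + d\right)$ ($X{\left(d \right)} = \left(-1 + d\right) d = d \left(-1 + d\right)$)
$\left(X{\left(n{\left(-8 \right)} \right)} + 13326\right) - 2174 = \left(\left(4 - \frac{7}{4 \left(-8\right)}\right) \left(-1 + \left(4 - \frac{7}{4 \left(-8\right)}\right)\right) + 13326\right) - 2174 = \left(\left(4 - - \frac{7}{32}\right) \left(-1 + \left(4 - - \frac{7}{32}\right)\right) + 13326\right) - 2174 = \left(\left(4 + \frac{7}{32}\right) \left(-1 + \left(4 + \frac{7}{32}\right)\right) + 13326\right) - 2174 = \left(\frac{135 \left(-1 + \frac{135}{32}\right)}{32} + 13326\right) - 2174 = \left(\frac{135}{32} \cdot \frac{103}{32} + 13326\right) - 2174 = \left(\frac{13905}{1024} + 13326\right) - 2174 = \frac{13659729}{1024} - 2174 = \frac{11433553}{1024}$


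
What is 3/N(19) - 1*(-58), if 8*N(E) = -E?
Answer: 1078/19 ≈ 56.737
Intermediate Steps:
N(E) = -E/8 (N(E) = (-E)/8 = -E/8)
3/N(19) - 1*(-58) = 3/((-⅛*19)) - 1*(-58) = 3/(-19/8) + 58 = 3*(-8/19) + 58 = -24/19 + 58 = 1078/19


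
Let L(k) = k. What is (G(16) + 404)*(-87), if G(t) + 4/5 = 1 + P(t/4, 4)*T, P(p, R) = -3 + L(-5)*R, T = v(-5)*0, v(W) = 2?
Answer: -175827/5 ≈ -35165.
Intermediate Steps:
T = 0 (T = 2*0 = 0)
P(p, R) = -3 - 5*R
G(t) = 1/5 (G(t) = -4/5 + (1 + (-3 - 5*4)*0) = -4/5 + (1 + (-3 - 20)*0) = -4/5 + (1 - 23*0) = -4/5 + (1 + 0) = -4/5 + 1 = 1/5)
(G(16) + 404)*(-87) = (1/5 + 404)*(-87) = (2021/5)*(-87) = -175827/5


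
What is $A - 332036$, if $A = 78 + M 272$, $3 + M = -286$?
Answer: $-410566$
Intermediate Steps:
$M = -289$ ($M = -3 - 286 = -289$)
$A = -78530$ ($A = 78 - 78608 = -78530$)
$A - 332036 = -78530 - 332036 = -410566$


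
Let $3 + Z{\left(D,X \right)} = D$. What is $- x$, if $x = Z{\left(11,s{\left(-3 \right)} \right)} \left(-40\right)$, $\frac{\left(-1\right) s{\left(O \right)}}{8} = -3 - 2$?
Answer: $320$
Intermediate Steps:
$s{\left(O \right)} = 40$ ($s{\left(O \right)} = - 8 \left(-3 - 2\right) = \left(-8\right) \left(-5\right) = 40$)
$Z{\left(D,X \right)} = -3 + D$
$x = -320$ ($x = \left(-3 + 11\right) \left(-40\right) = 8 \left(-40\right) = -320$)
$- x = \left(-1\right) \left(-320\right) = 320$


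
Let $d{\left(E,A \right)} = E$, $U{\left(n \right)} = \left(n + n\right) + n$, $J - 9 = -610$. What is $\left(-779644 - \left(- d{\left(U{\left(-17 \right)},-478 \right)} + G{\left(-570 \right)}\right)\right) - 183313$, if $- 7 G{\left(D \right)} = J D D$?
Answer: $- \frac{202005956}{7} \approx -2.8858 \cdot 10^{7}$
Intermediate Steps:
$J = -601$ ($J = 9 - 610 = -601$)
$U{\left(n \right)} = 3 n$ ($U{\left(n \right)} = 2 n + n = 3 n$)
$G{\left(D \right)} = \frac{601 D^{2}}{7}$ ($G{\left(D \right)} = - \frac{- 601 D D}{7} = - \frac{\left(-601\right) D^{2}}{7} = \frac{601 D^{2}}{7}$)
$\left(-779644 - \left(- d{\left(U{\left(-17 \right)},-478 \right)} + G{\left(-570 \right)}\right)\right) - 183313 = \left(-779644 + \left(3 \left(-17\right) - \frac{601 \left(-570\right)^{2}}{7}\right)\right) - 183313 = \left(-779644 - \left(51 + \frac{601}{7} \cdot 324900\right)\right) - 183313 = \left(-779644 - \frac{195265257}{7}\right) - 183313 = - \frac{200722765}{7} - 183313 = - \frac{202005956}{7}$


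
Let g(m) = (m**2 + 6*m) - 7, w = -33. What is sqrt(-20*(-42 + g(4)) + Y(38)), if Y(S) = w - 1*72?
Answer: 5*sqrt(3) ≈ 8.6602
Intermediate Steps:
g(m) = -7 + m**2 + 6*m
Y(S) = -105 (Y(S) = -33 - 1*72 = -33 - 72 = -105)
sqrt(-20*(-42 + g(4)) + Y(38)) = sqrt(-20*(-42 + (-7 + 4**2 + 6*4)) - 105) = sqrt(-20*(-42 + (-7 + 16 + 24)) - 105) = sqrt(-20*(-42 + 33) - 105) = sqrt(-20*(-9) - 105) = sqrt(180 - 105) = sqrt(75) = 5*sqrt(3)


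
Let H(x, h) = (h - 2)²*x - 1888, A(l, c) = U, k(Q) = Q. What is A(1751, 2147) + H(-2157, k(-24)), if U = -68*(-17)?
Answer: -1458864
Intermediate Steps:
U = 1156
A(l, c) = 1156
H(x, h) = -1888 + x*(-2 + h)² (H(x, h) = (-2 + h)²*x - 1888 = x*(-2 + h)² - 1888 = -1888 + x*(-2 + h)²)
A(1751, 2147) + H(-2157, k(-24)) = 1156 + (-1888 - 2157*(-2 - 24)²) = 1156 + (-1888 - 2157*(-26)²) = 1156 + (-1888 - 2157*676) = 1156 + (-1888 - 1458132) = 1156 - 1460020 = -1458864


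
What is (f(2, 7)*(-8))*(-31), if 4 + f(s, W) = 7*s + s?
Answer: 2976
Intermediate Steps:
f(s, W) = -4 + 8*s (f(s, W) = -4 + (7*s + s) = -4 + 8*s)
(f(2, 7)*(-8))*(-31) = ((-4 + 8*2)*(-8))*(-31) = ((-4 + 16)*(-8))*(-31) = (12*(-8))*(-31) = -96*(-31) = 2976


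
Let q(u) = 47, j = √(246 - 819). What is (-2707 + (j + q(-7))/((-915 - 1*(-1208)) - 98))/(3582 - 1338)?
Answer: -263909/218790 + I*√573/437580 ≈ -1.2062 + 5.4704e-5*I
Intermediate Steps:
j = I*√573 (j = √(-573) = I*√573 ≈ 23.937*I)
(-2707 + (j + q(-7))/((-915 - 1*(-1208)) - 98))/(3582 - 1338) = (-2707 + (I*√573 + 47)/((-915 - 1*(-1208)) - 98))/(3582 - 1338) = (-2707 + (47 + I*√573)/((-915 + 1208) - 98))/2244 = (-2707 + (47 + I*√573)/(293 - 98))*(1/2244) = (-2707 + (47 + I*√573)/195)*(1/2244) = (-2707 + (47 + I*√573)*(1/195))*(1/2244) = (-2707 + (47/195 + I*√573/195))*(1/2244) = (-527818/195 + I*√573/195)*(1/2244) = -263909/218790 + I*√573/437580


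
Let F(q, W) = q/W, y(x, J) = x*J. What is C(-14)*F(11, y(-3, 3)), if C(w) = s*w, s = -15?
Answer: -770/3 ≈ -256.67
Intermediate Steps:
y(x, J) = J*x
C(w) = -15*w
C(-14)*F(11, y(-3, 3)) = (-15*(-14))*(11/((3*(-3)))) = 210*(11/(-9)) = 210*(11*(-1/9)) = 210*(-11/9) = -770/3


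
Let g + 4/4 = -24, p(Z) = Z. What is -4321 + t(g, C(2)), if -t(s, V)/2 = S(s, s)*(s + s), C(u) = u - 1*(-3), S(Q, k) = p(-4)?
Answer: -4721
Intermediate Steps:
S(Q, k) = -4
C(u) = 3 + u (C(u) = u + 3 = 3 + u)
g = -25 (g = -1 - 24 = -25)
t(s, V) = 16*s (t(s, V) = -(-8)*(s + s) = -(-8)*2*s = -(-16)*s = 16*s)
-4321 + t(g, C(2)) = -4321 + 16*(-25) = -4321 - 400 = -4721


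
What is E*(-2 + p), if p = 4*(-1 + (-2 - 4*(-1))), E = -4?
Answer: -8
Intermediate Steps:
p = 4 (p = 4*(-1 + (-2 + 4)) = 4*(-1 + 2) = 4*1 = 4)
E*(-2 + p) = -4*(-2 + 4) = -4*2 = -8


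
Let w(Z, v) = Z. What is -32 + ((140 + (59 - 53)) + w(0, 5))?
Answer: 114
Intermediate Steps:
-32 + ((140 + (59 - 53)) + w(0, 5)) = -32 + ((140 + (59 - 53)) + 0) = -32 + ((140 + 6) + 0) = -32 + (146 + 0) = -32 + 146 = 114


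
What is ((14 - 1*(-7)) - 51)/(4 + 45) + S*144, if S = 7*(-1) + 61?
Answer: 380994/49 ≈ 7775.4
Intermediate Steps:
S = 54 (S = -7 + 61 = 54)
((14 - 1*(-7)) - 51)/(4 + 45) + S*144 = ((14 - 1*(-7)) - 51)/(4 + 45) + 54*144 = ((14 + 7) - 51)/49 + 7776 = (21 - 51)*(1/49) + 7776 = -30*1/49 + 7776 = -30/49 + 7776 = 380994/49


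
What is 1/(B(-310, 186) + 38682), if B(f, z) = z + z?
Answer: 1/39054 ≈ 2.5606e-5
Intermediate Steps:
B(f, z) = 2*z
1/(B(-310, 186) + 38682) = 1/(2*186 + 38682) = 1/(372 + 38682) = 1/39054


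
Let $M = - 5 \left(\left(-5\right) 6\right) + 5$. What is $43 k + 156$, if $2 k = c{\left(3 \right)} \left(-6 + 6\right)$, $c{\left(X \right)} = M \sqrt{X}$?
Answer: $156$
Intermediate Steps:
$M = 155$ ($M = \left(-5\right) \left(-30\right) + 5 = 150 + 5 = 155$)
$c{\left(X \right)} = 155 \sqrt{X}$
$k = 0$ ($k = \frac{155 \sqrt{3} \left(-6 + 6\right)}{2} = \frac{155 \sqrt{3} \cdot 0}{2} = \frac{1}{2} \cdot 0 = 0$)
$43 k + 156 = 43 \cdot 0 + 156 = 0 + 156 = 156$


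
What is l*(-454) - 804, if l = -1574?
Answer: 713792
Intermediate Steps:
l*(-454) - 804 = -1574*(-454) - 804 = 714596 - 804 = 713792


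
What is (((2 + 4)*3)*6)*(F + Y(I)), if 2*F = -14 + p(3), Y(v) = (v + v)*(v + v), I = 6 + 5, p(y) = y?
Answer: 51678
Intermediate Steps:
I = 11
Y(v) = 4*v**2 (Y(v) = (2*v)*(2*v) = 4*v**2)
F = -11/2 (F = (-14 + 3)/2 = (1/2)*(-11) = -11/2 ≈ -5.5000)
(((2 + 4)*3)*6)*(F + Y(I)) = (((2 + 4)*3)*6)*(-11/2 + 4*11**2) = ((6*3)*6)*(-11/2 + 4*121) = (18*6)*(-11/2 + 484) = 108*(957/2) = 51678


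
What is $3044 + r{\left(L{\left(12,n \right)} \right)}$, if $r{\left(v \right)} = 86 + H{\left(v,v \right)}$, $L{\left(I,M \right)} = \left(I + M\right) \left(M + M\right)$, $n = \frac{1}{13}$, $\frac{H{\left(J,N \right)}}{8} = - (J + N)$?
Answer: $\frac{523946}{169} \approx 3100.3$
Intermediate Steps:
$H{\left(J,N \right)} = - 8 J - 8 N$ ($H{\left(J,N \right)} = 8 \left(- (J + N)\right) = 8 \left(- J - N\right) = - 8 J - 8 N$)
$n = \frac{1}{13} \approx 0.076923$
$L{\left(I,M \right)} = 2 M \left(I + M\right)$ ($L{\left(I,M \right)} = \left(I + M\right) 2 M = 2 M \left(I + M\right)$)
$r{\left(v \right)} = 86 - 16 v$
$3044 + r{\left(L{\left(12,n \right)} \right)} = 3044 + \left(86 - 16 \cdot 2 \cdot \frac{1}{13} \left(12 + \frac{1}{13}\right)\right) = 3044 + \left(86 - 16 \cdot 2 \cdot \frac{1}{13} \cdot \frac{157}{13}\right) = 3044 + \left(86 - \frac{5024}{169}\right) = 3044 + \frac{9510}{169} = \frac{523946}{169}$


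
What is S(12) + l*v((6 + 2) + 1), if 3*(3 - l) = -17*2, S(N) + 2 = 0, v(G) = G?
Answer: 127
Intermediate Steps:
S(N) = -2 (S(N) = -2 + 0 = -2)
l = 43/3 (l = 3 - (-17)*2/3 = 3 - 1/3*(-34) = 3 + 34/3 = 43/3 ≈ 14.333)
S(12) + l*v((6 + 2) + 1) = -2 + 43*((6 + 2) + 1)/3 = -2 + 43*(8 + 1)/3 = -2 + (43/3)*9 = -2 + 129 = 127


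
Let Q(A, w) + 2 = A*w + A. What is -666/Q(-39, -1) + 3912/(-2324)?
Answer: 192495/581 ≈ 331.32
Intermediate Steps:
Q(A, w) = -2 + A + A*w (Q(A, w) = -2 + (A*w + A) = -2 + (A + A*w) = -2 + A + A*w)
-666/Q(-39, -1) + 3912/(-2324) = -666/(-2 - 39 - 39*(-1)) + 3912/(-2324) = -666/(-2 - 39 + 39) + 3912*(-1/2324) = -666/(-2) - 978/581 = -666*(-½) - 978/581 = 333 - 978/581 = 192495/581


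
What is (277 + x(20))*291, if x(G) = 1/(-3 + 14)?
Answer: 886968/11 ≈ 80634.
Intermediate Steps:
x(G) = 1/11
(277 + x(20))*291 = (277 + 1/11)*291 = (3048/11)*291 = 886968/11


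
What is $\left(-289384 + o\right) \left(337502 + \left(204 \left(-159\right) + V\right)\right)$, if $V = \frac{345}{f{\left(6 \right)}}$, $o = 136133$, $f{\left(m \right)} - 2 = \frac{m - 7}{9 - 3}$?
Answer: $- \frac{514585594796}{11} \approx -4.6781 \cdot 10^{10}$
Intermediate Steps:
$f{\left(m \right)} = \frac{5}{6} + \frac{m}{6}$ ($f{\left(m \right)} = 2 + \frac{m - 7}{9 - 3} = 2 + \frac{-7 + m}{6} = 2 + \left(-7 + m\right) \frac{1}{6} = 2 + \left(- \frac{7}{6} + \frac{m}{6}\right) = \frac{5}{6} + \frac{m}{6}$)
$V = \frac{2070}{11}$ ($V = \frac{345}{\frac{5}{6} + \frac{1}{6} \cdot 6} = \frac{345}{\frac{5}{6} + 1} = \frac{345}{\frac{11}{6}} = 345 \cdot \frac{6}{11} = \frac{2070}{11} \approx 188.18$)
$\left(-289384 + o\right) \left(337502 + \left(204 \left(-159\right) + V\right)\right) = \left(-289384 + 136133\right) \left(337502 + \left(204 \left(-159\right) + \frac{2070}{11}\right)\right) = - 153251 \left(337502 + \left(-32436 + \frac{2070}{11}\right)\right) = - 153251 \left(337502 - \frac{354726}{11}\right) = \left(-153251\right) \frac{3357796}{11} = - \frac{514585594796}{11}$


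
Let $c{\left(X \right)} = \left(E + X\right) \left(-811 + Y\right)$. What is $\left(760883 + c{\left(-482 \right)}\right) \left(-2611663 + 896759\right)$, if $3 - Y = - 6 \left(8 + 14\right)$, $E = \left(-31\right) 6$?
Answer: $-2079237069704$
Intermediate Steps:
$E = -186$
$Y = 135$ ($Y = 3 - - 6 \left(8 + 14\right) = 3 - \left(-6\right) 22 = 3 - -132 = 3 + 132 = 135$)
$c{\left(X \right)} = 125736 - 676 X$ ($c{\left(X \right)} = \left(-186 + X\right) \left(-811 + 135\right) = \left(-186 + X\right) \left(-676\right) = 125736 - 676 X$)
$\left(760883 + c{\left(-482 \right)}\right) \left(-2611663 + 896759\right) = \left(760883 + \left(125736 - -325832\right)\right) \left(-2611663 + 896759\right) = \left(760883 + \left(125736 + 325832\right)\right) \left(-1714904\right) = \left(760883 + 451568\right) \left(-1714904\right) = 1212451 \left(-1714904\right) = -2079237069704$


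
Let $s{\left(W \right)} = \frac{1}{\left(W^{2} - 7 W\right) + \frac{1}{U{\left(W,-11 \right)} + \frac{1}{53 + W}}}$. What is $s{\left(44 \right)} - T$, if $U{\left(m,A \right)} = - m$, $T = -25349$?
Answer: $\frac{176088835338}{6946579} \approx 25349.0$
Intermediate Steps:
$s{\left(W \right)} = \frac{1}{W^{2} + \frac{1}{\frac{1}{53 + W} - W} - 7 W}$ ($s{\left(W \right)} = \frac{1}{\left(W^{2} - 7 W\right) + \frac{1}{- W + \frac{1}{53 + W}}} = \frac{1}{\left(W^{2} - 7 W\right) + \frac{1}{\frac{1}{53 + W} - W}} = \frac{1}{W^{2} + \frac{1}{\frac{1}{53 + W} - W} - 7 W}$)
$s{\left(44 \right)} - T = \frac{1 - 44^{2} - 2332}{53 - 44^{4} - 46 \cdot 44^{3} - 264 + 372 \cdot 44^{2}} - -25349 = \frac{1 - 1936 - 2332}{53 - 3748096 - 3918464 - 264 + 372 \cdot 1936} + 25349 = \frac{1 - 1936 - 2332}{53 - 3748096 - 3918464 - 264 + 720192} + 25349 = \frac{1}{-6946579} \left(-4267\right) + 25349 = \left(- \frac{1}{6946579}\right) \left(-4267\right) + 25349 = \frac{4267}{6946579} + 25349 = \frac{176088835338}{6946579}$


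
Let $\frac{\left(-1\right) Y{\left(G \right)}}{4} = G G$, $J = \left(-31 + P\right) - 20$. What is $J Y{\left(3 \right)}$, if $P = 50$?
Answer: $36$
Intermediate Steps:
$J = -1$ ($J = \left(-31 + 50\right) - 20 = 19 - 20 = -1$)
$Y{\left(G \right)} = - 4 G^{2}$ ($Y{\left(G \right)} = - 4 G G = - 4 G^{2}$)
$J Y{\left(3 \right)} = - \left(-4\right) 3^{2} = - \left(-4\right) 9 = \left(-1\right) \left(-36\right) = 36$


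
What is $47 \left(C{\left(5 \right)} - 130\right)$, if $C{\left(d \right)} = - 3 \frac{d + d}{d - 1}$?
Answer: $- \frac{12925}{2} \approx -6462.5$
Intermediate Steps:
$C{\left(d \right)} = - \frac{6 d}{-1 + d}$ ($C{\left(d \right)} = - 3 \frac{2 d}{-1 + d} = - \frac{6 d}{-1 + d}$)
$47 \left(C{\left(5 \right)} - 130\right) = 47 \left(\left(-6\right) 5 \frac{1}{-1 + 5} - 130\right) = 47 \left(\left(-6\right) 5 \cdot \frac{1}{4} - 130\right) = 47 \left(- \frac{15}{2} - 130\right) = 47 \left(- \frac{275}{2}\right) = - \frac{12925}{2}$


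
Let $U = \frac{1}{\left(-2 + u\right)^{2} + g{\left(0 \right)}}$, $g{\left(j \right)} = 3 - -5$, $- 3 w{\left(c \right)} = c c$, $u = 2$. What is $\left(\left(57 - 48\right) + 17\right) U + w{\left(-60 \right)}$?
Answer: $- \frac{4787}{4} \approx -1196.8$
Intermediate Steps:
$w{\left(c \right)} = - \frac{c^{2}}{3}$ ($w{\left(c \right)} = - \frac{c c}{3} = - \frac{c^{2}}{3}$)
$g{\left(j \right)} = 8$ ($g{\left(j \right)} = 3 + 5 = 8$)
$U = \frac{1}{8}$ ($U = \frac{1}{\left(-2 + 2\right)^{2} + 8} = \frac{1}{0^{2} + 8} = \frac{1}{0 + 8} = \frac{1}{8} \approx 0.125$)
$\left(\left(57 - 48\right) + 17\right) U + w{\left(-60 \right)} = \left(\left(57 - 48\right) + 17\right) \frac{1}{8} - \frac{\left(-60\right)^{2}}{3} = \left(9 + 17\right) \frac{1}{8} - 1200 = 26 \cdot \frac{1}{8} - 1200 = \frac{13}{4} - 1200 = - \frac{4787}{4}$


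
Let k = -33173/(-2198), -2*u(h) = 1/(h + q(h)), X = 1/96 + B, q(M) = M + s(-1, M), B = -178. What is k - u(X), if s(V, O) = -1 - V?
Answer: 80967757/5365318 ≈ 15.091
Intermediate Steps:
q(M) = M (q(M) = M + (-1 - 1*(-1)) = M + (-1 + 1) = M + 0 = M)
X = -17087/96 (X = 1/96 - 178 = -17087/96 ≈ -177.99)
u(h) = -1/(4*h) (u(h) = -1/(2*(h + h)) = -1/(2*h)/2 = -1/(4*h))
k = 4739/314 (k = -33173*(-1/2198) = 4739/314 ≈ 15.092)
k - u(X) = 4739/314 - (-1)/(4*(-17087/96)) = 4739/314 - (-1)*(-96)/(4*17087) = 4739/314 - 1*24/17087 = 4739/314 - 24/17087 = 80967757/5365318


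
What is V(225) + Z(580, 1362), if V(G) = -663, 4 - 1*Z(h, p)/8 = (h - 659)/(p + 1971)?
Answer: -2102491/3333 ≈ -630.81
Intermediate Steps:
Z(h, p) = 32 - 8*(-659 + h)/(1971 + p) (Z(h, p) = 32 - 8*(h - 659)/(p + 1971) = 32 - 8*(-659 + h)/(1971 + p))
V(225) + Z(580, 1362) = -663 + 8*(8543 - 1*580 + 4*1362)/(1971 + 1362) = -663 + 8*(8543 - 580 + 5448)/3333 = -663 + 8*(1/3333)*13411 = -663 + 107288/3333 = -2102491/3333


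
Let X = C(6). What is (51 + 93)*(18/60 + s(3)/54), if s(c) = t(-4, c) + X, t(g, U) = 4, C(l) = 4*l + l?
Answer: 2008/15 ≈ 133.87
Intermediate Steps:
C(l) = 5*l
X = 30 (X = 5*6 = 30)
s(c) = 34 (s(c) = 4 + 30 = 34)
(51 + 93)*(18/60 + s(3)/54) = (51 + 93)*(18/60 + 34/54) = 144*(18*(1/60) + 34*(1/54)) = 144*(3/10 + 17/27) = 144*(251/270) = 2008/15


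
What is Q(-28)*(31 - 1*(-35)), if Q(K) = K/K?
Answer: 66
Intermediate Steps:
Q(K) = 1
Q(-28)*(31 - 1*(-35)) = 1*(31 - 1*(-35)) = 1*(31 + 35) = 1*66 = 66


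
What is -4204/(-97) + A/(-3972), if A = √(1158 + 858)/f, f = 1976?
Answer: 4204/97 - √14/654056 ≈ 43.340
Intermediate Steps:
A = 3*√14/494 (A = √(1158 + 858)/1976 = √2016*(1/1976) = (12*√14)*(1/1976) = 3*√14/494 ≈ 0.022723)
-4204/(-97) + A/(-3972) = -4204/(-97) + (3*√14/494)/(-3972) = -4204*(-1/97) + (3*√14/494)*(-1/3972) = 4204/97 - √14/654056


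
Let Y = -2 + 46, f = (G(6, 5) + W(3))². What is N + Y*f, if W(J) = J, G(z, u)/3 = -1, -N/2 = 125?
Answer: -250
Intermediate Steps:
N = -250 (N = -2*125 = -250)
G(z, u) = -3 (G(z, u) = 3*(-1) = -3)
f = 0 (f = (-3 + 3)² = 0² = 0)
Y = 44
N + Y*f = -250 + 44*0 = -250 + 0 = -250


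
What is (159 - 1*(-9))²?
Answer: 28224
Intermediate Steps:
(159 - 1*(-9))² = (159 + 9)² = 168² = 28224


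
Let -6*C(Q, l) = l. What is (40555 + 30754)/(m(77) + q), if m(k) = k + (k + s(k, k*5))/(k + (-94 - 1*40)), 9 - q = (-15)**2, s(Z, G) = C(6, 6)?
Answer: -213927/421 ≈ -508.14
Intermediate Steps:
C(Q, l) = -l/6
s(Z, G) = -1 (s(Z, G) = -1/6*6 = -1)
q = -216 (q = 9 - 1*(-15)**2 = 9 - 1*225 = 9 - 225 = -216)
m(k) = k + (-1 + k)/(-134 + k) (m(k) = k + (k - 1)/(k + (-94 - 1*40)) = k + (-1 + k)/(k + (-94 - 40)) = k + (-1 + k)/(k - 134) = k + (-1 + k)/(-134 + k))
(40555 + 30754)/(m(77) + q) = (40555 + 30754)/((-1 + 77**2 - 133*77)/(-134 + 77) - 216) = 71309/((-1 + 5929 - 10241)/(-57) - 216) = 71309/(-1/57*(-4313) - 216) = 71309/(227/3 - 216) = 71309/(-421/3) = 71309*(-3/421) = -213927/421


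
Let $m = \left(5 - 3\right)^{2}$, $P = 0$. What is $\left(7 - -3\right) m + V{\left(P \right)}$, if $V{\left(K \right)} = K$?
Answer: $40$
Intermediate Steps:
$m = 4$ ($m = 2^{2} = 4$)
$\left(7 - -3\right) m + V{\left(P \right)} = \left(7 - -3\right) 4 + 0 = \left(7 + 3\right) 4 + 0 = 10 \cdot 4 + 0 = 40 + 0 = 40$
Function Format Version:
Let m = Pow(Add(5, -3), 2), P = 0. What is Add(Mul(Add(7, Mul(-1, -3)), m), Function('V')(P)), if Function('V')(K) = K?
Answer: 40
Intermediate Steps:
m = 4 (m = Pow(2, 2) = 4)
Add(Mul(Add(7, Mul(-1, -3)), m), Function('V')(P)) = Add(Mul(Add(7, Mul(-1, -3)), 4), 0) = Add(Mul(Add(7, 3), 4), 0) = Add(Mul(10, 4), 0) = Add(40, 0) = 40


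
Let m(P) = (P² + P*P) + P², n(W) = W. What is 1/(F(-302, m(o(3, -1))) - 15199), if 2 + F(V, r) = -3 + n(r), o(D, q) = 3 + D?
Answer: -1/15096 ≈ -6.6243e-5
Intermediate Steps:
m(P) = 3*P² (m(P) = (P² + P²) + P² = 2*P² + P² = 3*P²)
F(V, r) = -5 + r (F(V, r) = -2 + (-3 + r) = -5 + r)
1/(F(-302, m(o(3, -1))) - 15199) = 1/((-5 + 3*(3 + 3)²) - 15199) = 1/((-5 + 3*6²) - 15199) = 1/((-5 + 3*36) - 15199) = 1/((-5 + 108) - 15199) = 1/(103 - 15199) = 1/(-15096) = -1/15096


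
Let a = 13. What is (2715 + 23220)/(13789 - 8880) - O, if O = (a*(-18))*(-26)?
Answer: -29840421/4909 ≈ -6078.7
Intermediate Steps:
O = 6084 (O = (13*(-18))*(-26) = -234*(-26) = 6084)
(2715 + 23220)/(13789 - 8880) - O = (2715 + 23220)/(13789 - 8880) - 1*6084 = 25935/4909 - 6084 = -29840421/4909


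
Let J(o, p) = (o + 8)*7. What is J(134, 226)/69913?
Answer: 994/69913 ≈ 0.014218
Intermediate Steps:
J(o, p) = 56 + 7*o (J(o, p) = (8 + o)*7 = 56 + 7*o)
J(134, 226)/69913 = (56 + 7*134)/69913 = (56 + 938)*(1/69913) = 994*(1/69913) = 994/69913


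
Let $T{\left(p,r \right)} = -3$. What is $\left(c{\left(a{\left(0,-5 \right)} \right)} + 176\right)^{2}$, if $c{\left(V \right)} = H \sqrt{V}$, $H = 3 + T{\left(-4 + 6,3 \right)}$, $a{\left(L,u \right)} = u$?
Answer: $30976$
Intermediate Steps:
$H = 0$ ($H = 3 - 3 = 0$)
$c{\left(V \right)} = 0$ ($c{\left(V \right)} = 0 \sqrt{V} = 0$)
$\left(c{\left(a{\left(0,-5 \right)} \right)} + 176\right)^{2} = \left(0 + 176\right)^{2} = 176^{2} = 30976$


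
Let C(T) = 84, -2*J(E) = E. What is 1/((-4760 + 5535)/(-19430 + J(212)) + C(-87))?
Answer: 19536/1640249 ≈ 0.011910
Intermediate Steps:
J(E) = -E/2
1/((-4760 + 5535)/(-19430 + J(212)) + C(-87)) = 1/((-4760 + 5535)/(-19430 - 1/2*212) + 84) = 1/(775/(-19430 - 106) + 84) = 1/(775/(-19536) + 84) = 1/(775*(-1/19536) + 84) = 1/(-775/19536 + 84) = 1/(1640249/19536) = 19536/1640249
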